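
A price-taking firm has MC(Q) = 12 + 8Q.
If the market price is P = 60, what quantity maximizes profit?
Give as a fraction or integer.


In perfect competition, profit is maximized where P = MC.
60 = 12 + 8Q
48 = 8Q
Q* = 48/8 = 6

6


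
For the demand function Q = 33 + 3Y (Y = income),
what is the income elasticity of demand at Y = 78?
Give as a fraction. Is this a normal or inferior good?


dQ/dY = 3
At Y = 78: Q = 33 + 3*78 = 267
Ey = (dQ/dY)(Y/Q) = 3 * 78 / 267 = 78/89
Since Ey > 0, this is a normal good.

78/89 (normal good)


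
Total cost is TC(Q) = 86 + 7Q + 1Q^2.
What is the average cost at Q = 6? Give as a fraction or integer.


TC(6) = 86 + 7*6 + 1*6^2
TC(6) = 86 + 42 + 36 = 164
AC = TC/Q = 164/6 = 82/3

82/3


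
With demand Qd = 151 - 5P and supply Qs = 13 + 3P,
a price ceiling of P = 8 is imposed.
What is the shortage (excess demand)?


At P = 8:
Qd = 151 - 5*8 = 111
Qs = 13 + 3*8 = 37
Shortage = Qd - Qs = 111 - 37 = 74

74


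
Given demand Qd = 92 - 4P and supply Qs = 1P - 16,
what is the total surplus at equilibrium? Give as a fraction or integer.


Find equilibrium: 92 - 4P = 1P - 16
92 + 16 = 5P
P* = 108/5 = 108/5
Q* = 1*108/5 - 16 = 28/5
Inverse demand: P = 23 - Q/4, so P_max = 23
Inverse supply: P = 16 + Q/1, so P_min = 16
CS = (1/2) * 28/5 * (23 - 108/5) = 98/25
PS = (1/2) * 28/5 * (108/5 - 16) = 392/25
TS = CS + PS = 98/25 + 392/25 = 98/5

98/5


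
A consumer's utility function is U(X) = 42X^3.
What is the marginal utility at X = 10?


MU = dU/dX = 42*3*X^(3-1)
MU = 126*X^2
At X = 10:
MU = 126 * 10^2
MU = 126 * 100 = 12600

12600


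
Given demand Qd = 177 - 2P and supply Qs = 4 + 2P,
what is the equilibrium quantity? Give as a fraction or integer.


First find equilibrium price:
177 - 2P = 4 + 2P
P* = 173/4 = 173/4
Then substitute into demand:
Q* = 177 - 2 * 173/4 = 181/2

181/2


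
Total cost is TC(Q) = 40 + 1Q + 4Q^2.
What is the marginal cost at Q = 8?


MC = dTC/dQ = 1 + 2*4*Q
At Q = 8:
MC = 1 + 8*8
MC = 1 + 64 = 65

65


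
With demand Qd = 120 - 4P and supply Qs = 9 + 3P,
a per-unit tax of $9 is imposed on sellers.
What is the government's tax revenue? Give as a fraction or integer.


With tax on sellers, new supply: Qs' = 9 + 3(P - 9)
= 3P - 18
New equilibrium quantity:
Q_new = 288/7
Tax revenue = tax * Q_new = 9 * 288/7 = 2592/7

2592/7


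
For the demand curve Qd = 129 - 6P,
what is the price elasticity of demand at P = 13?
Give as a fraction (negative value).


dQ/dP = -6
At P = 13: Q = 129 - 6*13 = 51
E = (dQ/dP)(P/Q) = (-6)(13/51) = -26/17

-26/17


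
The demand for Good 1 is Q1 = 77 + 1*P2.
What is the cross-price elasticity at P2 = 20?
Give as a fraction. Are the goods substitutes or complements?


dQ1/dP2 = 1
At P2 = 20: Q1 = 77 + 1*20 = 97
Exy = (dQ1/dP2)(P2/Q1) = 1 * 20 / 97 = 20/97
Since Exy > 0, the goods are substitutes.

20/97 (substitutes)


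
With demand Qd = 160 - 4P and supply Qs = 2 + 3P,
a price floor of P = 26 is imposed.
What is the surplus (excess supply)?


At P = 26:
Qd = 160 - 4*26 = 56
Qs = 2 + 3*26 = 80
Surplus = Qs - Qd = 80 - 56 = 24

24


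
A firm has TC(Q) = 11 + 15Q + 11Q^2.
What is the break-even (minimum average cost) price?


AC(Q) = 11/Q + 15 + 11Q
To minimize: dAC/dQ = -11/Q^2 + 11 = 0
Q^2 = 11/11 = 1
Q* = 1
Min AC = 11/1 + 15 + 11*1
Min AC = 11 + 15 + 11 = 37

37


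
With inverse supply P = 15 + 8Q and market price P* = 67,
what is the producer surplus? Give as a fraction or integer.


Minimum supply price (at Q=0): P_min = 15
Quantity supplied at P* = 67:
Q* = (67 - 15)/8 = 13/2
PS = (1/2) * Q* * (P* - P_min)
PS = (1/2) * 13/2 * (67 - 15)
PS = (1/2) * 13/2 * 52 = 169

169


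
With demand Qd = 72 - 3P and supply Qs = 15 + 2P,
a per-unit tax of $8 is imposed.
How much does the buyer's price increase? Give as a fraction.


With a per-unit tax, the buyer's price increase depends on relative slopes.
Supply slope: d = 2, Demand slope: b = 3
Buyer's price increase = d * tax / (b + d)
= 2 * 8 / (3 + 2)
= 16 / 5 = 16/5

16/5


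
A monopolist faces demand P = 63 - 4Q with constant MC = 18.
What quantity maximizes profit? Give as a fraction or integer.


TR = P*Q = (63 - 4Q)Q = 63Q - 4Q^2
MR = dTR/dQ = 63 - 8Q
Set MR = MC:
63 - 8Q = 18
45 = 8Q
Q* = 45/8 = 45/8

45/8


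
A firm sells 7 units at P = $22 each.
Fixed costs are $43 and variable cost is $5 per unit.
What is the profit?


Total Revenue = P * Q = 22 * 7 = $154
Total Cost = FC + VC*Q = 43 + 5*7 = $78
Profit = TR - TC = 154 - 78 = $76

$76


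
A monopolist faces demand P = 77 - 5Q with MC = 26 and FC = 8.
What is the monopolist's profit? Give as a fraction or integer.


MR = MC: 77 - 10Q = 26
Q* = 51/10
P* = 77 - 5*51/10 = 103/2
Profit = (P* - MC)*Q* - FC
= (103/2 - 26)*51/10 - 8
= 51/2*51/10 - 8
= 2601/20 - 8 = 2441/20

2441/20


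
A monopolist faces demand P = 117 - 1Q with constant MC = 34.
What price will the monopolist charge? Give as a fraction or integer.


MR = 117 - 2Q
Set MR = MC: 117 - 2Q = 34
Q* = 83/2
Substitute into demand:
P* = 117 - 1*83/2 = 151/2

151/2


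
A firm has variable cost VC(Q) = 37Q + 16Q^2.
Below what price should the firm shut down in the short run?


AVC(Q) = VC(Q)/Q = 37 + 16Q
AVC is increasing in Q, so minimum AVC is at Q -> 0+.
Min AVC = 37
The firm should shut down if P < 37.

37


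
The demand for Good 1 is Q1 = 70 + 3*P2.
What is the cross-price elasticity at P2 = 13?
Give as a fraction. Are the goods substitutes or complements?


dQ1/dP2 = 3
At P2 = 13: Q1 = 70 + 3*13 = 109
Exy = (dQ1/dP2)(P2/Q1) = 3 * 13 / 109 = 39/109
Since Exy > 0, the goods are substitutes.

39/109 (substitutes)


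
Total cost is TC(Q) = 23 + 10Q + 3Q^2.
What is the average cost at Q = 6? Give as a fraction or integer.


TC(6) = 23 + 10*6 + 3*6^2
TC(6) = 23 + 60 + 108 = 191
AC = TC/Q = 191/6 = 191/6

191/6


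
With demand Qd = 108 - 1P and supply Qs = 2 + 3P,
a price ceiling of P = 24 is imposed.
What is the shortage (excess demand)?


At P = 24:
Qd = 108 - 1*24 = 84
Qs = 2 + 3*24 = 74
Shortage = Qd - Qs = 84 - 74 = 10

10


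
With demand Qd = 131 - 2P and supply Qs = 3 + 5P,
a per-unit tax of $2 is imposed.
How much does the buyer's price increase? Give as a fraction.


With a per-unit tax, the buyer's price increase depends on relative slopes.
Supply slope: d = 5, Demand slope: b = 2
Buyer's price increase = d * tax / (b + d)
= 5 * 2 / (2 + 5)
= 10 / 7 = 10/7

10/7


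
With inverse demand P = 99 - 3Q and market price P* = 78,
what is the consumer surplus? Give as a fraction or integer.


Maximum willingness to pay (at Q=0): P_max = 99
Quantity demanded at P* = 78:
Q* = (99 - 78)/3 = 7
CS = (1/2) * Q* * (P_max - P*)
CS = (1/2) * 7 * (99 - 78)
CS = (1/2) * 7 * 21 = 147/2

147/2


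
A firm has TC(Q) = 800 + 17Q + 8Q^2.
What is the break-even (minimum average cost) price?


AC(Q) = 800/Q + 17 + 8Q
To minimize: dAC/dQ = -800/Q^2 + 8 = 0
Q^2 = 800/8 = 100
Q* = 10
Min AC = 800/10 + 17 + 8*10
Min AC = 80 + 17 + 80 = 177

177


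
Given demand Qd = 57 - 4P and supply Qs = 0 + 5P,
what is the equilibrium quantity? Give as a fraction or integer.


First find equilibrium price:
57 - 4P = 0 + 5P
P* = 57/9 = 19/3
Then substitute into demand:
Q* = 57 - 4 * 19/3 = 95/3

95/3


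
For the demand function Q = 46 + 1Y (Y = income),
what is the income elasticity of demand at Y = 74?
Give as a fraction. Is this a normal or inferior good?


dQ/dY = 1
At Y = 74: Q = 46 + 1*74 = 120
Ey = (dQ/dY)(Y/Q) = 1 * 74 / 120 = 37/60
Since Ey > 0, this is a normal good.

37/60 (normal good)


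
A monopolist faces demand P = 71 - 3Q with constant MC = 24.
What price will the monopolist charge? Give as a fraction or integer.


MR = 71 - 6Q
Set MR = MC: 71 - 6Q = 24
Q* = 47/6
Substitute into demand:
P* = 71 - 3*47/6 = 95/2

95/2


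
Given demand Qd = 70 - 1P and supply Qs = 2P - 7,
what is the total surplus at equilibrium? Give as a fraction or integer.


Find equilibrium: 70 - 1P = 2P - 7
70 + 7 = 3P
P* = 77/3 = 77/3
Q* = 2*77/3 - 7 = 133/3
Inverse demand: P = 70 - Q/1, so P_max = 70
Inverse supply: P = 7/2 + Q/2, so P_min = 7/2
CS = (1/2) * 133/3 * (70 - 77/3) = 17689/18
PS = (1/2) * 133/3 * (77/3 - 7/2) = 17689/36
TS = CS + PS = 17689/18 + 17689/36 = 17689/12

17689/12


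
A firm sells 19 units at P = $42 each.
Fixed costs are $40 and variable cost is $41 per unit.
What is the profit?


Total Revenue = P * Q = 42 * 19 = $798
Total Cost = FC + VC*Q = 40 + 41*19 = $819
Profit = TR - TC = 798 - 819 = $-21

$-21


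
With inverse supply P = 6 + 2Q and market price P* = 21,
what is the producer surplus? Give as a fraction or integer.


Minimum supply price (at Q=0): P_min = 6
Quantity supplied at P* = 21:
Q* = (21 - 6)/2 = 15/2
PS = (1/2) * Q* * (P* - P_min)
PS = (1/2) * 15/2 * (21 - 6)
PS = (1/2) * 15/2 * 15 = 225/4

225/4


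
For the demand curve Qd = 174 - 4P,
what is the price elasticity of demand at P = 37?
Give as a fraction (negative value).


dQ/dP = -4
At P = 37: Q = 174 - 4*37 = 26
E = (dQ/dP)(P/Q) = (-4)(37/26) = -74/13

-74/13


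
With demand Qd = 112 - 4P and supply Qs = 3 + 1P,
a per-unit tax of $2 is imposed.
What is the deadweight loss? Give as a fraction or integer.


Pre-tax equilibrium quantity: Q* = 124/5
Post-tax equilibrium quantity: Q_tax = 116/5
Reduction in quantity: Q* - Q_tax = 8/5
DWL = (1/2) * tax * (Q* - Q_tax)
DWL = (1/2) * 2 * 8/5 = 8/5

8/5


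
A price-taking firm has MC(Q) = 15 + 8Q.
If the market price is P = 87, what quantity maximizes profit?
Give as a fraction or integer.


In perfect competition, profit is maximized where P = MC.
87 = 15 + 8Q
72 = 8Q
Q* = 72/8 = 9

9


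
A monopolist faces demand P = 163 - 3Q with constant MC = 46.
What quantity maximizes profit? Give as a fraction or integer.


TR = P*Q = (163 - 3Q)Q = 163Q - 3Q^2
MR = dTR/dQ = 163 - 6Q
Set MR = MC:
163 - 6Q = 46
117 = 6Q
Q* = 117/6 = 39/2

39/2


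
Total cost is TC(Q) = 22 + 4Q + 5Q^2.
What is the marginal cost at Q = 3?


MC = dTC/dQ = 4 + 2*5*Q
At Q = 3:
MC = 4 + 10*3
MC = 4 + 30 = 34

34


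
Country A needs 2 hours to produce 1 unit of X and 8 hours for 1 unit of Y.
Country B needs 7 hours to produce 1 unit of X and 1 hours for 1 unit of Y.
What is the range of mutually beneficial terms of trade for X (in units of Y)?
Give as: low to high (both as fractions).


Opportunity cost of X for Country A = hours_X / hours_Y = 2/8 = 1/4 units of Y
Opportunity cost of X for Country B = hours_X / hours_Y = 7/1 = 7 units of Y
Terms of trade must be between the two opportunity costs.
Range: 1/4 to 7

1/4 to 7


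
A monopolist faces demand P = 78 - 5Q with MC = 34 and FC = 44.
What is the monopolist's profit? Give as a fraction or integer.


MR = MC: 78 - 10Q = 34
Q* = 22/5
P* = 78 - 5*22/5 = 56
Profit = (P* - MC)*Q* - FC
= (56 - 34)*22/5 - 44
= 22*22/5 - 44
= 484/5 - 44 = 264/5

264/5


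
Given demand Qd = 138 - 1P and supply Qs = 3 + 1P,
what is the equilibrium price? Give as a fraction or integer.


At equilibrium, Qd = Qs.
138 - 1P = 3 + 1P
138 - 3 = 1P + 1P
135 = 2P
P* = 135/2 = 135/2

135/2


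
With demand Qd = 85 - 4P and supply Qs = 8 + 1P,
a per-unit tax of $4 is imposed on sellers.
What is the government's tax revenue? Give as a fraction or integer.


With tax on sellers, new supply: Qs' = 8 + 1(P - 4)
= 4 + 1P
New equilibrium quantity:
Q_new = 101/5
Tax revenue = tax * Q_new = 4 * 101/5 = 404/5

404/5


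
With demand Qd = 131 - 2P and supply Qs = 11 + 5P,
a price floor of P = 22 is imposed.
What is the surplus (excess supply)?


At P = 22:
Qd = 131 - 2*22 = 87
Qs = 11 + 5*22 = 121
Surplus = Qs - Qd = 121 - 87 = 34

34


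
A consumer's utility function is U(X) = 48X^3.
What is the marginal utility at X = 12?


MU = dU/dX = 48*3*X^(3-1)
MU = 144*X^2
At X = 12:
MU = 144 * 12^2
MU = 144 * 144 = 20736

20736


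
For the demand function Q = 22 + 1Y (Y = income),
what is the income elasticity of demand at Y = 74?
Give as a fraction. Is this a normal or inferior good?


dQ/dY = 1
At Y = 74: Q = 22 + 1*74 = 96
Ey = (dQ/dY)(Y/Q) = 1 * 74 / 96 = 37/48
Since Ey > 0, this is a normal good.

37/48 (normal good)


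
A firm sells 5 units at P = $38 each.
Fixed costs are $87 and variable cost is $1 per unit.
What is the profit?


Total Revenue = P * Q = 38 * 5 = $190
Total Cost = FC + VC*Q = 87 + 1*5 = $92
Profit = TR - TC = 190 - 92 = $98

$98


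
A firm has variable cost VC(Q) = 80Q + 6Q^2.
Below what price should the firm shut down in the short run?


AVC(Q) = VC(Q)/Q = 80 + 6Q
AVC is increasing in Q, so minimum AVC is at Q -> 0+.
Min AVC = 80
The firm should shut down if P < 80.

80


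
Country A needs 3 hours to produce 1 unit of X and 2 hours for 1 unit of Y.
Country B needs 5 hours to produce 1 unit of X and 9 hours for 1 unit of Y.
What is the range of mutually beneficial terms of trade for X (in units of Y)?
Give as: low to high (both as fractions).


Opportunity cost of X for Country A = hours_X / hours_Y = 3/2 = 3/2 units of Y
Opportunity cost of X for Country B = hours_X / hours_Y = 5/9 = 5/9 units of Y
Terms of trade must be between the two opportunity costs.
Range: 5/9 to 3/2

5/9 to 3/2


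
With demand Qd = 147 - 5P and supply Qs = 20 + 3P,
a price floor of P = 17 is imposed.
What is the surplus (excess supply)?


At P = 17:
Qd = 147 - 5*17 = 62
Qs = 20 + 3*17 = 71
Surplus = Qs - Qd = 71 - 62 = 9

9


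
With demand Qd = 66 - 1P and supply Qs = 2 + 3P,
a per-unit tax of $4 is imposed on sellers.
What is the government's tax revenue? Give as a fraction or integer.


With tax on sellers, new supply: Qs' = 2 + 3(P - 4)
= 3P - 10
New equilibrium quantity:
Q_new = 47
Tax revenue = tax * Q_new = 4 * 47 = 188

188


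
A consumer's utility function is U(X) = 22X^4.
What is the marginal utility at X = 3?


MU = dU/dX = 22*4*X^(4-1)
MU = 88*X^3
At X = 3:
MU = 88 * 3^3
MU = 88 * 27 = 2376

2376


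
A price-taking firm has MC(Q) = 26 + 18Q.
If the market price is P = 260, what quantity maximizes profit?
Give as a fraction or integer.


In perfect competition, profit is maximized where P = MC.
260 = 26 + 18Q
234 = 18Q
Q* = 234/18 = 13

13


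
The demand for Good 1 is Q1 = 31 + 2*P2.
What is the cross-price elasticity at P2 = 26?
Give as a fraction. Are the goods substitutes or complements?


dQ1/dP2 = 2
At P2 = 26: Q1 = 31 + 2*26 = 83
Exy = (dQ1/dP2)(P2/Q1) = 2 * 26 / 83 = 52/83
Since Exy > 0, the goods are substitutes.

52/83 (substitutes)


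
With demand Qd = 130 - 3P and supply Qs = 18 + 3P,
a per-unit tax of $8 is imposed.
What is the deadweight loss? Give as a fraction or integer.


Pre-tax equilibrium quantity: Q* = 74
Post-tax equilibrium quantity: Q_tax = 62
Reduction in quantity: Q* - Q_tax = 12
DWL = (1/2) * tax * (Q* - Q_tax)
DWL = (1/2) * 8 * 12 = 48

48


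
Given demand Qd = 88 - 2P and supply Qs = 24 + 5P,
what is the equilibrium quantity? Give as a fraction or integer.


First find equilibrium price:
88 - 2P = 24 + 5P
P* = 64/7 = 64/7
Then substitute into demand:
Q* = 88 - 2 * 64/7 = 488/7

488/7


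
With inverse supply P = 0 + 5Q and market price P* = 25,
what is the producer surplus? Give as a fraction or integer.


Minimum supply price (at Q=0): P_min = 0
Quantity supplied at P* = 25:
Q* = (25 - 0)/5 = 5
PS = (1/2) * Q* * (P* - P_min)
PS = (1/2) * 5 * (25 - 0)
PS = (1/2) * 5 * 25 = 125/2

125/2


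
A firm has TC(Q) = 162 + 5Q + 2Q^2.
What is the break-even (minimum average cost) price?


AC(Q) = 162/Q + 5 + 2Q
To minimize: dAC/dQ = -162/Q^2 + 2 = 0
Q^2 = 162/2 = 81
Q* = 9
Min AC = 162/9 + 5 + 2*9
Min AC = 18 + 5 + 18 = 41

41


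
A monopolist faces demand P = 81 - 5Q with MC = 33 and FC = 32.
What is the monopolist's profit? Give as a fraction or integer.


MR = MC: 81 - 10Q = 33
Q* = 24/5
P* = 81 - 5*24/5 = 57
Profit = (P* - MC)*Q* - FC
= (57 - 33)*24/5 - 32
= 24*24/5 - 32
= 576/5 - 32 = 416/5

416/5


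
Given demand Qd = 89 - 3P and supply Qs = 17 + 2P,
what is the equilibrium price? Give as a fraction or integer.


At equilibrium, Qd = Qs.
89 - 3P = 17 + 2P
89 - 17 = 3P + 2P
72 = 5P
P* = 72/5 = 72/5

72/5


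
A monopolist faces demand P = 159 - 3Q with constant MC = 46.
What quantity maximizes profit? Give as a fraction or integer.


TR = P*Q = (159 - 3Q)Q = 159Q - 3Q^2
MR = dTR/dQ = 159 - 6Q
Set MR = MC:
159 - 6Q = 46
113 = 6Q
Q* = 113/6 = 113/6

113/6


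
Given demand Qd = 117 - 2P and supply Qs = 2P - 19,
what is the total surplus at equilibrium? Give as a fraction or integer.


Find equilibrium: 117 - 2P = 2P - 19
117 + 19 = 4P
P* = 136/4 = 34
Q* = 2*34 - 19 = 49
Inverse demand: P = 117/2 - Q/2, so P_max = 117/2
Inverse supply: P = 19/2 + Q/2, so P_min = 19/2
CS = (1/2) * 49 * (117/2 - 34) = 2401/4
PS = (1/2) * 49 * (34 - 19/2) = 2401/4
TS = CS + PS = 2401/4 + 2401/4 = 2401/2

2401/2


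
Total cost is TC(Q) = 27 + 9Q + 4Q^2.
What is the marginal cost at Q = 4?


MC = dTC/dQ = 9 + 2*4*Q
At Q = 4:
MC = 9 + 8*4
MC = 9 + 32 = 41

41


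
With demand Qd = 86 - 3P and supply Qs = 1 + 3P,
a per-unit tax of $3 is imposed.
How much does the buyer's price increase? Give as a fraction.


With a per-unit tax, the buyer's price increase depends on relative slopes.
Supply slope: d = 3, Demand slope: b = 3
Buyer's price increase = d * tax / (b + d)
= 3 * 3 / (3 + 3)
= 9 / 6 = 3/2

3/2


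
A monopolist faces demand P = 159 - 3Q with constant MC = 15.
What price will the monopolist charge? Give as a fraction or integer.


MR = 159 - 6Q
Set MR = MC: 159 - 6Q = 15
Q* = 24
Substitute into demand:
P* = 159 - 3*24 = 87

87


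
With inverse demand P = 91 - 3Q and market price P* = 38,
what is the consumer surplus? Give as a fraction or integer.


Maximum willingness to pay (at Q=0): P_max = 91
Quantity demanded at P* = 38:
Q* = (91 - 38)/3 = 53/3
CS = (1/2) * Q* * (P_max - P*)
CS = (1/2) * 53/3 * (91 - 38)
CS = (1/2) * 53/3 * 53 = 2809/6

2809/6


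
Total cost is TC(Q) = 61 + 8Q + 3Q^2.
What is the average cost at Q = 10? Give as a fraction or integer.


TC(10) = 61 + 8*10 + 3*10^2
TC(10) = 61 + 80 + 300 = 441
AC = TC/Q = 441/10 = 441/10

441/10


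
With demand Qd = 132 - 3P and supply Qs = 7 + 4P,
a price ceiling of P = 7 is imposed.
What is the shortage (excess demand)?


At P = 7:
Qd = 132 - 3*7 = 111
Qs = 7 + 4*7 = 35
Shortage = Qd - Qs = 111 - 35 = 76

76


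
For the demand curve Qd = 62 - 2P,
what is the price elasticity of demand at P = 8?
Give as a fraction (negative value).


dQ/dP = -2
At P = 8: Q = 62 - 2*8 = 46
E = (dQ/dP)(P/Q) = (-2)(8/46) = -8/23

-8/23


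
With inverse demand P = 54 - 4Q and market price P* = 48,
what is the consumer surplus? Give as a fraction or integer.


Maximum willingness to pay (at Q=0): P_max = 54
Quantity demanded at P* = 48:
Q* = (54 - 48)/4 = 3/2
CS = (1/2) * Q* * (P_max - P*)
CS = (1/2) * 3/2 * (54 - 48)
CS = (1/2) * 3/2 * 6 = 9/2

9/2


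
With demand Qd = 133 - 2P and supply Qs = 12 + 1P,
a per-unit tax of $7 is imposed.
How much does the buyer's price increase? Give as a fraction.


With a per-unit tax, the buyer's price increase depends on relative slopes.
Supply slope: d = 1, Demand slope: b = 2
Buyer's price increase = d * tax / (b + d)
= 1 * 7 / (2 + 1)
= 7 / 3 = 7/3

7/3


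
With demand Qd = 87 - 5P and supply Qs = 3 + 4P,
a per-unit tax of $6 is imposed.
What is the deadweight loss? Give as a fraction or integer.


Pre-tax equilibrium quantity: Q* = 121/3
Post-tax equilibrium quantity: Q_tax = 27
Reduction in quantity: Q* - Q_tax = 40/3
DWL = (1/2) * tax * (Q* - Q_tax)
DWL = (1/2) * 6 * 40/3 = 40

40


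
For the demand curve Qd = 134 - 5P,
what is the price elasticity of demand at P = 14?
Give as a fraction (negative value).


dQ/dP = -5
At P = 14: Q = 134 - 5*14 = 64
E = (dQ/dP)(P/Q) = (-5)(14/64) = -35/32

-35/32


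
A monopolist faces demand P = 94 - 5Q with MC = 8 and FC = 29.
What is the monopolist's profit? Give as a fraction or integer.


MR = MC: 94 - 10Q = 8
Q* = 43/5
P* = 94 - 5*43/5 = 51
Profit = (P* - MC)*Q* - FC
= (51 - 8)*43/5 - 29
= 43*43/5 - 29
= 1849/5 - 29 = 1704/5

1704/5


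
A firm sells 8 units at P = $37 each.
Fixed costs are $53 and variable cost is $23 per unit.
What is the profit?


Total Revenue = P * Q = 37 * 8 = $296
Total Cost = FC + VC*Q = 53 + 23*8 = $237
Profit = TR - TC = 296 - 237 = $59

$59


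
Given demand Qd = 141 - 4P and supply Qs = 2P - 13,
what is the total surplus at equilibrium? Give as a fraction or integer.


Find equilibrium: 141 - 4P = 2P - 13
141 + 13 = 6P
P* = 154/6 = 77/3
Q* = 2*77/3 - 13 = 115/3
Inverse demand: P = 141/4 - Q/4, so P_max = 141/4
Inverse supply: P = 13/2 + Q/2, so P_min = 13/2
CS = (1/2) * 115/3 * (141/4 - 77/3) = 13225/72
PS = (1/2) * 115/3 * (77/3 - 13/2) = 13225/36
TS = CS + PS = 13225/72 + 13225/36 = 13225/24

13225/24


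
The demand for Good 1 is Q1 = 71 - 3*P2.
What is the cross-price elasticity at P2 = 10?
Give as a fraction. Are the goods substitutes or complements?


dQ1/dP2 = -3
At P2 = 10: Q1 = 71 - 3*10 = 41
Exy = (dQ1/dP2)(P2/Q1) = -3 * 10 / 41 = -30/41
Since Exy < 0, the goods are complements.

-30/41 (complements)


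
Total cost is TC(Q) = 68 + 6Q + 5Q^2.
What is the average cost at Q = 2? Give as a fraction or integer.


TC(2) = 68 + 6*2 + 5*2^2
TC(2) = 68 + 12 + 20 = 100
AC = TC/Q = 100/2 = 50

50


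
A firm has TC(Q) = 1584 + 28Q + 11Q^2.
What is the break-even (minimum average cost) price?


AC(Q) = 1584/Q + 28 + 11Q
To minimize: dAC/dQ = -1584/Q^2 + 11 = 0
Q^2 = 1584/11 = 144
Q* = 12
Min AC = 1584/12 + 28 + 11*12
Min AC = 132 + 28 + 132 = 292

292


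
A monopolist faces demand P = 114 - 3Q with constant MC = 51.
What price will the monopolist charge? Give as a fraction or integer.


MR = 114 - 6Q
Set MR = MC: 114 - 6Q = 51
Q* = 21/2
Substitute into demand:
P* = 114 - 3*21/2 = 165/2

165/2


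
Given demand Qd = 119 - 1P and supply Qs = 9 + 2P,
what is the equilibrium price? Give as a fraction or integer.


At equilibrium, Qd = Qs.
119 - 1P = 9 + 2P
119 - 9 = 1P + 2P
110 = 3P
P* = 110/3 = 110/3

110/3


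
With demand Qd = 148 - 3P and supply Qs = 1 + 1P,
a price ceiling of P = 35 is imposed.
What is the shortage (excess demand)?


At P = 35:
Qd = 148 - 3*35 = 43
Qs = 1 + 1*35 = 36
Shortage = Qd - Qs = 43 - 36 = 7

7


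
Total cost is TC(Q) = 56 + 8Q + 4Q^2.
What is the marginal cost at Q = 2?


MC = dTC/dQ = 8 + 2*4*Q
At Q = 2:
MC = 8 + 8*2
MC = 8 + 16 = 24

24


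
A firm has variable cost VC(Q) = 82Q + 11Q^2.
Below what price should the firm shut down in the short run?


AVC(Q) = VC(Q)/Q = 82 + 11Q
AVC is increasing in Q, so minimum AVC is at Q -> 0+.
Min AVC = 82
The firm should shut down if P < 82.

82


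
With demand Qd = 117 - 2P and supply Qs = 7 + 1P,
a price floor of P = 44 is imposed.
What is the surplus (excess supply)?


At P = 44:
Qd = 117 - 2*44 = 29
Qs = 7 + 1*44 = 51
Surplus = Qs - Qd = 51 - 29 = 22

22


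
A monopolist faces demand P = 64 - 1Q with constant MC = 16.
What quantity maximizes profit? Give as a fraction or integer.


TR = P*Q = (64 - 1Q)Q = 64Q - 1Q^2
MR = dTR/dQ = 64 - 2Q
Set MR = MC:
64 - 2Q = 16
48 = 2Q
Q* = 48/2 = 24

24


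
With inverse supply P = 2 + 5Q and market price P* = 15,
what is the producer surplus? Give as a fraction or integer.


Minimum supply price (at Q=0): P_min = 2
Quantity supplied at P* = 15:
Q* = (15 - 2)/5 = 13/5
PS = (1/2) * Q* * (P* - P_min)
PS = (1/2) * 13/5 * (15 - 2)
PS = (1/2) * 13/5 * 13 = 169/10

169/10


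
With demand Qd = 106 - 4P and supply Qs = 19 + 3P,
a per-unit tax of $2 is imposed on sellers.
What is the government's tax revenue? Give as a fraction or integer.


With tax on sellers, new supply: Qs' = 19 + 3(P - 2)
= 13 + 3P
New equilibrium quantity:
Q_new = 370/7
Tax revenue = tax * Q_new = 2 * 370/7 = 740/7

740/7


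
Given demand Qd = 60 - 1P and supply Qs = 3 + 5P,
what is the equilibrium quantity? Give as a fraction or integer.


First find equilibrium price:
60 - 1P = 3 + 5P
P* = 57/6 = 19/2
Then substitute into demand:
Q* = 60 - 1 * 19/2 = 101/2

101/2


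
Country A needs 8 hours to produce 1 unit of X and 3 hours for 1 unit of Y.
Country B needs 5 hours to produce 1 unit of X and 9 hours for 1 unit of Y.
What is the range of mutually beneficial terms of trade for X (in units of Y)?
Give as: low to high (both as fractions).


Opportunity cost of X for Country A = hours_X / hours_Y = 8/3 = 8/3 units of Y
Opportunity cost of X for Country B = hours_X / hours_Y = 5/9 = 5/9 units of Y
Terms of trade must be between the two opportunity costs.
Range: 5/9 to 8/3

5/9 to 8/3


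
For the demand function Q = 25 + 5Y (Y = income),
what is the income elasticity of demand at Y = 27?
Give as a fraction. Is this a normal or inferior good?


dQ/dY = 5
At Y = 27: Q = 25 + 5*27 = 160
Ey = (dQ/dY)(Y/Q) = 5 * 27 / 160 = 27/32
Since Ey > 0, this is a normal good.

27/32 (normal good)


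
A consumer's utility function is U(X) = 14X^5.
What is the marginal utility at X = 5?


MU = dU/dX = 14*5*X^(5-1)
MU = 70*X^4
At X = 5:
MU = 70 * 5^4
MU = 70 * 625 = 43750

43750


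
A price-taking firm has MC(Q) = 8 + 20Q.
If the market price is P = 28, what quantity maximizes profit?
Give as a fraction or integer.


In perfect competition, profit is maximized where P = MC.
28 = 8 + 20Q
20 = 20Q
Q* = 20/20 = 1

1


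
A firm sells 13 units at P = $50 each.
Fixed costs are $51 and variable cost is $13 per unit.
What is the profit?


Total Revenue = P * Q = 50 * 13 = $650
Total Cost = FC + VC*Q = 51 + 13*13 = $220
Profit = TR - TC = 650 - 220 = $430

$430


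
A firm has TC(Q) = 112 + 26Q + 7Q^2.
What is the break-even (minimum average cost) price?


AC(Q) = 112/Q + 26 + 7Q
To minimize: dAC/dQ = -112/Q^2 + 7 = 0
Q^2 = 112/7 = 16
Q* = 4
Min AC = 112/4 + 26 + 7*4
Min AC = 28 + 26 + 28 = 82

82


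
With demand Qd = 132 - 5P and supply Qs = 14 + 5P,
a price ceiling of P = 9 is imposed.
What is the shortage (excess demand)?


At P = 9:
Qd = 132 - 5*9 = 87
Qs = 14 + 5*9 = 59
Shortage = Qd - Qs = 87 - 59 = 28

28


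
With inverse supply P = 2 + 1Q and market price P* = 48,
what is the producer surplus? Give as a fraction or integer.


Minimum supply price (at Q=0): P_min = 2
Quantity supplied at P* = 48:
Q* = (48 - 2)/1 = 46
PS = (1/2) * Q* * (P* - P_min)
PS = (1/2) * 46 * (48 - 2)
PS = (1/2) * 46 * 46 = 1058

1058


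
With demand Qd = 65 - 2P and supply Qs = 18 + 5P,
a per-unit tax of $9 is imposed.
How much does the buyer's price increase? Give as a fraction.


With a per-unit tax, the buyer's price increase depends on relative slopes.
Supply slope: d = 5, Demand slope: b = 2
Buyer's price increase = d * tax / (b + d)
= 5 * 9 / (2 + 5)
= 45 / 7 = 45/7

45/7


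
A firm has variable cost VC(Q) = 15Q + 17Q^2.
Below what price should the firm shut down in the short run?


AVC(Q) = VC(Q)/Q = 15 + 17Q
AVC is increasing in Q, so minimum AVC is at Q -> 0+.
Min AVC = 15
The firm should shut down if P < 15.

15


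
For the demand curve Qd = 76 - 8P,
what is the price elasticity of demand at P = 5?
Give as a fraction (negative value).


dQ/dP = -8
At P = 5: Q = 76 - 8*5 = 36
E = (dQ/dP)(P/Q) = (-8)(5/36) = -10/9

-10/9


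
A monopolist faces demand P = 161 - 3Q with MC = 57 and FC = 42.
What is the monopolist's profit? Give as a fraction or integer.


MR = MC: 161 - 6Q = 57
Q* = 52/3
P* = 161 - 3*52/3 = 109
Profit = (P* - MC)*Q* - FC
= (109 - 57)*52/3 - 42
= 52*52/3 - 42
= 2704/3 - 42 = 2578/3

2578/3


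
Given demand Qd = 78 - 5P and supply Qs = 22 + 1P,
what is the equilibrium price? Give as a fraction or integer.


At equilibrium, Qd = Qs.
78 - 5P = 22 + 1P
78 - 22 = 5P + 1P
56 = 6P
P* = 56/6 = 28/3

28/3


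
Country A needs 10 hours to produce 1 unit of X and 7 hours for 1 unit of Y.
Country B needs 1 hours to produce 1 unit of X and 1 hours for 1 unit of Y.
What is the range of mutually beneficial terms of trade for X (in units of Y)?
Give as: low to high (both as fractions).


Opportunity cost of X for Country A = hours_X / hours_Y = 10/7 = 10/7 units of Y
Opportunity cost of X for Country B = hours_X / hours_Y = 1/1 = 1 units of Y
Terms of trade must be between the two opportunity costs.
Range: 1 to 10/7

1 to 10/7


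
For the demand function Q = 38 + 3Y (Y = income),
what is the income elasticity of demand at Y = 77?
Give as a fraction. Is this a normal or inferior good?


dQ/dY = 3
At Y = 77: Q = 38 + 3*77 = 269
Ey = (dQ/dY)(Y/Q) = 3 * 77 / 269 = 231/269
Since Ey > 0, this is a normal good.

231/269 (normal good)


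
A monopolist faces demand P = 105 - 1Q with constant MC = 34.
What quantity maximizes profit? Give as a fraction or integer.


TR = P*Q = (105 - 1Q)Q = 105Q - 1Q^2
MR = dTR/dQ = 105 - 2Q
Set MR = MC:
105 - 2Q = 34
71 = 2Q
Q* = 71/2 = 71/2

71/2


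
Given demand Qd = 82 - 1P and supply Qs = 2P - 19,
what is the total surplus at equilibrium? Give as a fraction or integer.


Find equilibrium: 82 - 1P = 2P - 19
82 + 19 = 3P
P* = 101/3 = 101/3
Q* = 2*101/3 - 19 = 145/3
Inverse demand: P = 82 - Q/1, so P_max = 82
Inverse supply: P = 19/2 + Q/2, so P_min = 19/2
CS = (1/2) * 145/3 * (82 - 101/3) = 21025/18
PS = (1/2) * 145/3 * (101/3 - 19/2) = 21025/36
TS = CS + PS = 21025/18 + 21025/36 = 21025/12

21025/12


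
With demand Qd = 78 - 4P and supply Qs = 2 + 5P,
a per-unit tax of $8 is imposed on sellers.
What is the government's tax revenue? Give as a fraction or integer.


With tax on sellers, new supply: Qs' = 2 + 5(P - 8)
= 5P - 38
New equilibrium quantity:
Q_new = 238/9
Tax revenue = tax * Q_new = 8 * 238/9 = 1904/9

1904/9


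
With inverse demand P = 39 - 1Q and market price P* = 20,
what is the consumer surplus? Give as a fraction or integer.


Maximum willingness to pay (at Q=0): P_max = 39
Quantity demanded at P* = 20:
Q* = (39 - 20)/1 = 19
CS = (1/2) * Q* * (P_max - P*)
CS = (1/2) * 19 * (39 - 20)
CS = (1/2) * 19 * 19 = 361/2

361/2


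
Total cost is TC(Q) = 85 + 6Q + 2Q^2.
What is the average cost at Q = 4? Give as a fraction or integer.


TC(4) = 85 + 6*4 + 2*4^2
TC(4) = 85 + 24 + 32 = 141
AC = TC/Q = 141/4 = 141/4

141/4


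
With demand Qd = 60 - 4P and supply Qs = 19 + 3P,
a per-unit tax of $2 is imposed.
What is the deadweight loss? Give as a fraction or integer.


Pre-tax equilibrium quantity: Q* = 256/7
Post-tax equilibrium quantity: Q_tax = 232/7
Reduction in quantity: Q* - Q_tax = 24/7
DWL = (1/2) * tax * (Q* - Q_tax)
DWL = (1/2) * 2 * 24/7 = 24/7

24/7


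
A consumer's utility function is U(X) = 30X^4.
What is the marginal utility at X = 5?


MU = dU/dX = 30*4*X^(4-1)
MU = 120*X^3
At X = 5:
MU = 120 * 5^3
MU = 120 * 125 = 15000

15000


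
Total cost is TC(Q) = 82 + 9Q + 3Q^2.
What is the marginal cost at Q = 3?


MC = dTC/dQ = 9 + 2*3*Q
At Q = 3:
MC = 9 + 6*3
MC = 9 + 18 = 27

27


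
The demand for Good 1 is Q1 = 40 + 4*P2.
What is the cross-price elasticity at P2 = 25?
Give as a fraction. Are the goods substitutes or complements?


dQ1/dP2 = 4
At P2 = 25: Q1 = 40 + 4*25 = 140
Exy = (dQ1/dP2)(P2/Q1) = 4 * 25 / 140 = 5/7
Since Exy > 0, the goods are substitutes.

5/7 (substitutes)


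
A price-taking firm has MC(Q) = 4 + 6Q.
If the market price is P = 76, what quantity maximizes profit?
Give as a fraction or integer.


In perfect competition, profit is maximized where P = MC.
76 = 4 + 6Q
72 = 6Q
Q* = 72/6 = 12

12


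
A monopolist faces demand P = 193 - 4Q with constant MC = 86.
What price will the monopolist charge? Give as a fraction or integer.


MR = 193 - 8Q
Set MR = MC: 193 - 8Q = 86
Q* = 107/8
Substitute into demand:
P* = 193 - 4*107/8 = 279/2

279/2


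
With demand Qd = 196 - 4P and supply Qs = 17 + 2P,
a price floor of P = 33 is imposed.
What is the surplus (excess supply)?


At P = 33:
Qd = 196 - 4*33 = 64
Qs = 17 + 2*33 = 83
Surplus = Qs - Qd = 83 - 64 = 19

19


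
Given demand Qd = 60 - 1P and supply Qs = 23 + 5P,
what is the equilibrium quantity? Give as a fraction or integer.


First find equilibrium price:
60 - 1P = 23 + 5P
P* = 37/6 = 37/6
Then substitute into demand:
Q* = 60 - 1 * 37/6 = 323/6

323/6


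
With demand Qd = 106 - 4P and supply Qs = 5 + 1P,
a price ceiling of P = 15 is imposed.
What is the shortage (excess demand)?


At P = 15:
Qd = 106 - 4*15 = 46
Qs = 5 + 1*15 = 20
Shortage = Qd - Qs = 46 - 20 = 26

26


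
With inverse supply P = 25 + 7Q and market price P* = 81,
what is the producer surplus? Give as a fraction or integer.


Minimum supply price (at Q=0): P_min = 25
Quantity supplied at P* = 81:
Q* = (81 - 25)/7 = 8
PS = (1/2) * Q* * (P* - P_min)
PS = (1/2) * 8 * (81 - 25)
PS = (1/2) * 8 * 56 = 224

224


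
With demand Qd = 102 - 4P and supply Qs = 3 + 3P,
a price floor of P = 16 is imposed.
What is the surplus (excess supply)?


At P = 16:
Qd = 102 - 4*16 = 38
Qs = 3 + 3*16 = 51
Surplus = Qs - Qd = 51 - 38 = 13

13


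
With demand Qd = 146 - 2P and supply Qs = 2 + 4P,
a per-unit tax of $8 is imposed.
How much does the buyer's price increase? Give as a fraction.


With a per-unit tax, the buyer's price increase depends on relative slopes.
Supply slope: d = 4, Demand slope: b = 2
Buyer's price increase = d * tax / (b + d)
= 4 * 8 / (2 + 4)
= 32 / 6 = 16/3

16/3


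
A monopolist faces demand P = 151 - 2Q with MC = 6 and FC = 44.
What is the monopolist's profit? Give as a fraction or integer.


MR = MC: 151 - 4Q = 6
Q* = 145/4
P* = 151 - 2*145/4 = 157/2
Profit = (P* - MC)*Q* - FC
= (157/2 - 6)*145/4 - 44
= 145/2*145/4 - 44
= 21025/8 - 44 = 20673/8

20673/8


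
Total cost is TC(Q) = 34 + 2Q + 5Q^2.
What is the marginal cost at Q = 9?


MC = dTC/dQ = 2 + 2*5*Q
At Q = 9:
MC = 2 + 10*9
MC = 2 + 90 = 92

92


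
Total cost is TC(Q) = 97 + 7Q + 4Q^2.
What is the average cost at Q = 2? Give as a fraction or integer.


TC(2) = 97 + 7*2 + 4*2^2
TC(2) = 97 + 14 + 16 = 127
AC = TC/Q = 127/2 = 127/2

127/2


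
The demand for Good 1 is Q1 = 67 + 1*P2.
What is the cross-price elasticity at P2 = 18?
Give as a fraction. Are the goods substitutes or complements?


dQ1/dP2 = 1
At P2 = 18: Q1 = 67 + 1*18 = 85
Exy = (dQ1/dP2)(P2/Q1) = 1 * 18 / 85 = 18/85
Since Exy > 0, the goods are substitutes.

18/85 (substitutes)


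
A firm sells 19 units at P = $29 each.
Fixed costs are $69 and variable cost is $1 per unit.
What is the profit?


Total Revenue = P * Q = 29 * 19 = $551
Total Cost = FC + VC*Q = 69 + 1*19 = $88
Profit = TR - TC = 551 - 88 = $463

$463


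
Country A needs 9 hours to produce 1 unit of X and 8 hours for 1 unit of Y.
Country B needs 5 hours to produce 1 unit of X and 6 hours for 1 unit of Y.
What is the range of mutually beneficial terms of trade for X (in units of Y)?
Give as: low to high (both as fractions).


Opportunity cost of X for Country A = hours_X / hours_Y = 9/8 = 9/8 units of Y
Opportunity cost of X for Country B = hours_X / hours_Y = 5/6 = 5/6 units of Y
Terms of trade must be between the two opportunity costs.
Range: 5/6 to 9/8

5/6 to 9/8


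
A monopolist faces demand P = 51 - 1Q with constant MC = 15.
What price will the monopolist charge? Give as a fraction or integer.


MR = 51 - 2Q
Set MR = MC: 51 - 2Q = 15
Q* = 18
Substitute into demand:
P* = 51 - 1*18 = 33

33


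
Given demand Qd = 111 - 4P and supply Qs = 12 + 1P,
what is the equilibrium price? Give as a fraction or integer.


At equilibrium, Qd = Qs.
111 - 4P = 12 + 1P
111 - 12 = 4P + 1P
99 = 5P
P* = 99/5 = 99/5

99/5


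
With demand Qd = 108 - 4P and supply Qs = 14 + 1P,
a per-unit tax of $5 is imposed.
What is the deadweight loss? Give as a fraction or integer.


Pre-tax equilibrium quantity: Q* = 164/5
Post-tax equilibrium quantity: Q_tax = 144/5
Reduction in quantity: Q* - Q_tax = 4
DWL = (1/2) * tax * (Q* - Q_tax)
DWL = (1/2) * 5 * 4 = 10

10


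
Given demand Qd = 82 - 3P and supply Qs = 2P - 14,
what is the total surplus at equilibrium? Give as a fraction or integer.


Find equilibrium: 82 - 3P = 2P - 14
82 + 14 = 5P
P* = 96/5 = 96/5
Q* = 2*96/5 - 14 = 122/5
Inverse demand: P = 82/3 - Q/3, so P_max = 82/3
Inverse supply: P = 7 + Q/2, so P_min = 7
CS = (1/2) * 122/5 * (82/3 - 96/5) = 7442/75
PS = (1/2) * 122/5 * (96/5 - 7) = 3721/25
TS = CS + PS = 7442/75 + 3721/25 = 3721/15

3721/15


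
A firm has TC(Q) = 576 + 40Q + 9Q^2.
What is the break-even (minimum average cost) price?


AC(Q) = 576/Q + 40 + 9Q
To minimize: dAC/dQ = -576/Q^2 + 9 = 0
Q^2 = 576/9 = 64
Q* = 8
Min AC = 576/8 + 40 + 9*8
Min AC = 72 + 40 + 72 = 184

184


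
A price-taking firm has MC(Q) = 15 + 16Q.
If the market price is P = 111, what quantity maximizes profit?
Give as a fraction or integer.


In perfect competition, profit is maximized where P = MC.
111 = 15 + 16Q
96 = 16Q
Q* = 96/16 = 6

6


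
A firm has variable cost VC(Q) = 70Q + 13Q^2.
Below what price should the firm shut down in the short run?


AVC(Q) = VC(Q)/Q = 70 + 13Q
AVC is increasing in Q, so minimum AVC is at Q -> 0+.
Min AVC = 70
The firm should shut down if P < 70.

70


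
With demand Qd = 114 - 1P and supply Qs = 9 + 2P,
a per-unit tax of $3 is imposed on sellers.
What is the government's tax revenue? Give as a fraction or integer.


With tax on sellers, new supply: Qs' = 9 + 2(P - 3)
= 3 + 2P
New equilibrium quantity:
Q_new = 77
Tax revenue = tax * Q_new = 3 * 77 = 231

231


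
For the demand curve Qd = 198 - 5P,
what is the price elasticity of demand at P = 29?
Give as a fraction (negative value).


dQ/dP = -5
At P = 29: Q = 198 - 5*29 = 53
E = (dQ/dP)(P/Q) = (-5)(29/53) = -145/53

-145/53


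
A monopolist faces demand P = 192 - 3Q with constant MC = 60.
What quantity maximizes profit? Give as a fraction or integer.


TR = P*Q = (192 - 3Q)Q = 192Q - 3Q^2
MR = dTR/dQ = 192 - 6Q
Set MR = MC:
192 - 6Q = 60
132 = 6Q
Q* = 132/6 = 22

22


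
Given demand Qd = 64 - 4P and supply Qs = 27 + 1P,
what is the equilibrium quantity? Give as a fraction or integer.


First find equilibrium price:
64 - 4P = 27 + 1P
P* = 37/5 = 37/5
Then substitute into demand:
Q* = 64 - 4 * 37/5 = 172/5

172/5


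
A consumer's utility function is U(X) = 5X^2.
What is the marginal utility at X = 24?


MU = dU/dX = 5*2*X^(2-1)
MU = 10*X^1
At X = 24:
MU = 10 * 24^1
MU = 10 * 24 = 240

240


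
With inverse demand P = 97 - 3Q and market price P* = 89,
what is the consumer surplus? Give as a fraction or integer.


Maximum willingness to pay (at Q=0): P_max = 97
Quantity demanded at P* = 89:
Q* = (97 - 89)/3 = 8/3
CS = (1/2) * Q* * (P_max - P*)
CS = (1/2) * 8/3 * (97 - 89)
CS = (1/2) * 8/3 * 8 = 32/3

32/3


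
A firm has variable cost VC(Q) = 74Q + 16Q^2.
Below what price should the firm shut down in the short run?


AVC(Q) = VC(Q)/Q = 74 + 16Q
AVC is increasing in Q, so minimum AVC is at Q -> 0+.
Min AVC = 74
The firm should shut down if P < 74.

74


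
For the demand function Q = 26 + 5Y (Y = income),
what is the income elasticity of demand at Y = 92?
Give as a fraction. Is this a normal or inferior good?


dQ/dY = 5
At Y = 92: Q = 26 + 5*92 = 486
Ey = (dQ/dY)(Y/Q) = 5 * 92 / 486 = 230/243
Since Ey > 0, this is a normal good.

230/243 (normal good)


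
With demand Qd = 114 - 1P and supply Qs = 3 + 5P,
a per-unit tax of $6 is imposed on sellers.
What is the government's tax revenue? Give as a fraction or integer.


With tax on sellers, new supply: Qs' = 3 + 5(P - 6)
= 5P - 27
New equilibrium quantity:
Q_new = 181/2
Tax revenue = tax * Q_new = 6 * 181/2 = 543

543


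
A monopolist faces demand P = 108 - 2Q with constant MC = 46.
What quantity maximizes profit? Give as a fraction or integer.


TR = P*Q = (108 - 2Q)Q = 108Q - 2Q^2
MR = dTR/dQ = 108 - 4Q
Set MR = MC:
108 - 4Q = 46
62 = 4Q
Q* = 62/4 = 31/2

31/2


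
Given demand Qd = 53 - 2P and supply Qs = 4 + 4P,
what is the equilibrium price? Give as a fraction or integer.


At equilibrium, Qd = Qs.
53 - 2P = 4 + 4P
53 - 4 = 2P + 4P
49 = 6P
P* = 49/6 = 49/6

49/6
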